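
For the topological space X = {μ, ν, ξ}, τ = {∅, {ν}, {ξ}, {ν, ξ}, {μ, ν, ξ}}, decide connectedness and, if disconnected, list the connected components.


(X, τ) is connected.

Find clopen sets (U ∈ τ with X ∖ U ∈ τ):
  U = ∅, X ∖ U = {μ, ν, ξ} — both open, so U is clopen.
  U = {μ, ν, ξ}, X ∖ U = ∅ — both open, so U is clopen.
Only trivial clopens (∅ and X) exist, so (X, τ) is connected.
Compute connected components by grouping points that agree on all clopens:
  component: {μ, ν, ξ}


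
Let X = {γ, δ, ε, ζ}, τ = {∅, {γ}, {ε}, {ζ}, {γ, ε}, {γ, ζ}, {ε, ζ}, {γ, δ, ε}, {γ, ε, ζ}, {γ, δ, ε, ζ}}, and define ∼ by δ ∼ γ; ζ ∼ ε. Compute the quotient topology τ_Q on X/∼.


X/∼ = {[γ=δ], [ε=ζ]}; |τ_Q| = 3.

Equivalence classes: [γ=δ], [ε=ζ].
Quotient map π: X → X/∼ sends γ ↦ [γ=δ], δ ↦ [γ=δ], ε ↦ [ε=ζ], ζ ↦ [ε=ζ].
For each subset V ⊆ X/∼, compute π^{-1}(V) ⊆ X and check whether π^{-1}(V) ∈ τ. V is open in τ_Q iff π^{-1}(V) ∈ τ.
  V = {}: π^{-1}(V) = ∅ ∈ τ ✓.
  V = {[γ=δ]}: π^{-1}(V) = {γ, δ} ∉ τ ✗.
  V = {[ε=ζ]}: π^{-1}(V) = {ε, ζ} ∈ τ ✓.
  V = {[γ=δ], [ε=ζ]}: π^{-1}(V) = {γ, δ, ε, ζ} ∈ τ ✓.
Open sets in the quotient: τ_Q = {{}, {[ε=ζ]}, {[γ=δ], [ε=ζ]}} (3 elements).


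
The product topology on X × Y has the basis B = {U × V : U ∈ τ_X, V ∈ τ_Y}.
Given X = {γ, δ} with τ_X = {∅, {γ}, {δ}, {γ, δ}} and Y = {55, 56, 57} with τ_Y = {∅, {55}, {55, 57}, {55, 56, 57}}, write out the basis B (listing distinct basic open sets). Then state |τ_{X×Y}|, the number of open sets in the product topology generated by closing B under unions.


Basis B = {∅ × ∅, {γ} × {55}, {δ} × {55}, {γ} × {55, 57}, {γ, δ} × {55}, {δ} × {55, 57}, {γ} × {55, 56, 57}, {δ} × {55, 56, 57}, {γ, δ} × {55, 57}, {γ, δ} × {55, 56, 57}}; |τ_{X×Y}| = 16.

Enumerate products U × V with U ∈ τ_X, V ∈ τ_Y (deduplicated):
  ∅ × ∅ = {} (∅)
  {γ} × {55} = {(γ,55)}
  {δ} × {55} = {(δ,55)}
  {γ} × {55, 57} = {(γ,55), (γ,57)}
  {γ, δ} × {55} = {(γ,55), (δ,55)}
  {δ} × {55, 57} = {(δ,55), (δ,57)}
  {γ} × {55, 56, 57} = {(γ,55), (γ,56), (γ,57)}
  {δ} × {55, 56, 57} = {(δ,55), (δ,56), (δ,57)}
  {γ, δ} × {55, 57} = {(γ,55), (γ,57), (δ,55), (δ,57)}
  {γ, δ} × {55, 56, 57} = {(γ,55), (γ,56), (γ,57), (δ,55), (δ,56), (δ,57)}
These 10 distinct sets form the basis B.
Close under arbitrary unions to get τ_{X×Y}; counting gives |τ_{X×Y}| = 16.


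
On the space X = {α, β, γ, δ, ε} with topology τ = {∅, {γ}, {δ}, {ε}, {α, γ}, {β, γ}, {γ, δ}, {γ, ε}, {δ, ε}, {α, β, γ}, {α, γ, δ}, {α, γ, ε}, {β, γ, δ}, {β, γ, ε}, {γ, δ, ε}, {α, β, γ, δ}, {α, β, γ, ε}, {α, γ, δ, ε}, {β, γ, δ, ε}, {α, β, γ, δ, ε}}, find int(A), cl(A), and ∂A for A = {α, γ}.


int(A) = {α, γ}, cl(A) = {α, β, γ}, ∂A = {β}.

Closed sets in (X, τ) are complements of opens:
  closed(X, τ) = {∅, {α}, {β}, {δ}, {ε}, {α, β}, {α, δ}, {α, ε}, {β, δ}, {β, ε}, {δ, ε}, {α, β, γ}, {α, β, δ}, {α, β, ε}, {α, δ, ε}, {β, δ, ε}, {α, β, γ, δ}, {α, β, γ, ε}, {α, β, δ, ε}, {α, β, γ, δ, ε}}.
int(A) = ⋃ {U ∈ τ : U ⊆ A}. Opens contained in A: ∅, {γ}, {α, γ}.
Taking the union of these: int(A) = {α, γ}.
cl(A) = ⋂ {C closed : A ⊆ C}. Closed sets containing A: {α, β, γ}, {α, β, γ, δ}, {α, β, γ, ε}, {α, β, γ, δ, ε}.
Intersecting these: cl(A) = {α, β, γ}.
∂A = cl(A) ∖ int(A) = {α, β, γ} ∖ {α, γ} = {β}.


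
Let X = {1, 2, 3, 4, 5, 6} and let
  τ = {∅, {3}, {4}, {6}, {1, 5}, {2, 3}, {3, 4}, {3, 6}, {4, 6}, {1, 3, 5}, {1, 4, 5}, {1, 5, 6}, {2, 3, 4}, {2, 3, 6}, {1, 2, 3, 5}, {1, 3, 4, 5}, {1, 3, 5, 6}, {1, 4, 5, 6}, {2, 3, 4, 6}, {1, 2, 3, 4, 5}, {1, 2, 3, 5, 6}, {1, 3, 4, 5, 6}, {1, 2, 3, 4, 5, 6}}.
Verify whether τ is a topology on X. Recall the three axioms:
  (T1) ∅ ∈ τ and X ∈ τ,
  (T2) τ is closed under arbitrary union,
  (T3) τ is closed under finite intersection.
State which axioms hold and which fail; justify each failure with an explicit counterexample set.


τ is NOT a topology on X.

Axiom (T1): ∅ ∈ τ? Yes; X ∈ τ? Yes.
Axiom (T2/T3): check pairwise unions and intersections of members of τ.
Counterexample for (T2): {3} ∪ {4, 6} = {3, 4, 6} ∉ τ. Therefore τ is NOT a topology.


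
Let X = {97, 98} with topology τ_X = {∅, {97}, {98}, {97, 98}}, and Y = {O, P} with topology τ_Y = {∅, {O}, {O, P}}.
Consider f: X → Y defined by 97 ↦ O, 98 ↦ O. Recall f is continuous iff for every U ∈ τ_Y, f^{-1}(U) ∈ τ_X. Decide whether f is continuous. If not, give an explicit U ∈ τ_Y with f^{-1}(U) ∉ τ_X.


f IS continuous.

Compute f^{-1}(U) for each U ∈ τ_Y:
  U = ∅: f^{-1}(U) = ∅ ∈ τ_X ✓.
  U = {O}: f^{-1}(U) = {97, 98} ∈ τ_X ✓.
  U = {O, P}: f^{-1}(U) = {97, 98} ∈ τ_X ✓.
Every preimage lies in τ_X, so f IS continuous.


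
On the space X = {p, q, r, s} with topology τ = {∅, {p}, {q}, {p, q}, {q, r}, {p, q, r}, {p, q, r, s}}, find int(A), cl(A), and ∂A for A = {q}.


int(A) = {q}, cl(A) = {q, r, s}, ∂A = {r, s}.

Closed sets in (X, τ) are complements of opens:
  closed(X, τ) = {∅, {s}, {p, s}, {r, s}, {p, r, s}, {q, r, s}, {p, q, r, s}}.
int(A) = ⋃ {U ∈ τ : U ⊆ A}. Opens contained in A: ∅, {q}.
Taking the union of these: int(A) = {q}.
cl(A) = ⋂ {C closed : A ⊆ C}. Closed sets containing A: {q, r, s}, {p, q, r, s}.
Intersecting these: cl(A) = {q, r, s}.
∂A = cl(A) ∖ int(A) = {q, r, s} ∖ {q} = {r, s}.


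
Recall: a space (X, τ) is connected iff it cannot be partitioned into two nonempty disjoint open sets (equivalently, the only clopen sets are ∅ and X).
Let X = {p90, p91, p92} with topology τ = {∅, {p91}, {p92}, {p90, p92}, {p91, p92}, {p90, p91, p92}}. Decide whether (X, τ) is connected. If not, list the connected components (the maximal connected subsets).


(X, τ) is disconnected; components = [{p91}, {p90, p92}].

Find clopen sets (U ∈ τ with X ∖ U ∈ τ):
  U = ∅, X ∖ U = {p90, p91, p92} — both open, so U is clopen.
  U = {p91}, X ∖ U = {p90, p92} — both open, so U is clopen.
  U = {p90, p92}, X ∖ U = {p91} — both open, so U is clopen.
  U = {p90, p91, p92}, X ∖ U = ∅ — both open, so U is clopen.
Nontrivial clopen(s) exist: e.g. {p91}. So (X, τ) is disconnected.
Compute connected components by grouping points that agree on all clopens:
  component: {p91}
  component: {p90, p92}


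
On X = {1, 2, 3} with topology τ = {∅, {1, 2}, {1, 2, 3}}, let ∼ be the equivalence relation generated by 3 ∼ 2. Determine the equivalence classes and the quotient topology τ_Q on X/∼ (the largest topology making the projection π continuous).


X/∼ = {[1], [2=3]}; |τ_Q| = 2.

Equivalence classes: [1], [2=3].
Quotient map π: X → X/∼ sends 1 ↦ [1], 2 ↦ [2=3], 3 ↦ [2=3].
For each subset V ⊆ X/∼, compute π^{-1}(V) ⊆ X and check whether π^{-1}(V) ∈ τ. V is open in τ_Q iff π^{-1}(V) ∈ τ.
  V = {}: π^{-1}(V) = ∅ ∈ τ ✓.
  V = {[1]}: π^{-1}(V) = {1} ∉ τ ✗.
  V = {[2=3]}: π^{-1}(V) = {2, 3} ∉ τ ✗.
  V = {[1], [2=3]}: π^{-1}(V) = {1, 2, 3} ∈ τ ✓.
Open sets in the quotient: τ_Q = {{}, {[1], [2=3]}} (2 elements).


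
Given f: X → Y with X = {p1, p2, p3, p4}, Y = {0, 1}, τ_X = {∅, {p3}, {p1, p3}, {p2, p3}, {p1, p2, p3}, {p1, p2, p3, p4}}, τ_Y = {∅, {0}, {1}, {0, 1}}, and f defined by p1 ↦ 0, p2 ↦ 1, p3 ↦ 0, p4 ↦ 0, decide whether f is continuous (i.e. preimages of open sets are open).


f is NOT continuous.

Compute f^{-1}(U) for each U ∈ τ_Y:
  U = ∅: f^{-1}(U) = ∅ ∈ τ_X ✓.
  U = {0}: f^{-1}(U) = {p1, p3, p4} ∉ τ_X ✗.
  U = {1}: f^{-1}(U) = {p2} ∉ τ_X ✗.
  U = {0, 1}: f^{-1}(U) = {p1, p2, p3, p4} ∈ τ_X ✓.
Found U = {0} with f^{-1}(U) = {p1, p3, p4} not in τ_X. Therefore f is NOT continuous.


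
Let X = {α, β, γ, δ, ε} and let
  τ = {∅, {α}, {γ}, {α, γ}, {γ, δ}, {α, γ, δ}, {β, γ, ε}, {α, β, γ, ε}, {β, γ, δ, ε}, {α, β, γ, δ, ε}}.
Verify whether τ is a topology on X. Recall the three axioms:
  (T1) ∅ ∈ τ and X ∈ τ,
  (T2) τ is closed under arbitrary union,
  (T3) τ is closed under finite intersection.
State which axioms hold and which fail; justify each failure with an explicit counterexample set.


τ IS a topology on X.

Axiom (T1): ∅ ∈ τ? Yes; X ∈ τ? Yes.
Axiom (T2/T3): check pairwise unions and intersections of members of τ.
All pairwise intersections and unions checked — each lies in τ. Therefore τ satisfies (T1), (T2), (T3): it IS a topology on X.


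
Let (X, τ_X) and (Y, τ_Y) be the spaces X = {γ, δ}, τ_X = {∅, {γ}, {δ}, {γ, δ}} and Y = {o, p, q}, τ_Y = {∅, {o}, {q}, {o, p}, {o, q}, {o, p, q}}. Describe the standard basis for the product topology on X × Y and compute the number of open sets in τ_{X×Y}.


Basis B = {∅ × ∅, {γ} × {o}, {γ} × {q}, {δ} × {o}, {δ} × {q}, {γ} × {o, p}, {γ} × {o, q}, {γ, δ} × {o}, {γ, δ} × {q}, {δ} × {o, p}, {δ} × {o, q}, {γ} × {o, p, q}, {δ} × {o, p, q}, {γ, δ} × {o, p}, {γ, δ} × {o, q}, {γ, δ} × {o, p, q}}; |τ_{X×Y}| = 36.

Enumerate products U × V with U ∈ τ_X, V ∈ τ_Y (deduplicated):
  ∅ × ∅ = {} (∅)
  {γ} × {o} = {(γ,o)}
  {γ} × {q} = {(γ,q)}
  {δ} × {o} = {(δ,o)}
  {δ} × {q} = {(δ,q)}
  {γ} × {o, p} = {(γ,o), (γ,p)}
  {γ} × {o, q} = {(γ,o), (γ,q)}
  {γ, δ} × {o} = {(γ,o), (δ,o)}
  {γ, δ} × {q} = {(γ,q), (δ,q)}
  {δ} × {o, p} = {(δ,o), (δ,p)}
  {δ} × {o, q} = {(δ,o), (δ,q)}
  {γ} × {o, p, q} = {(γ,o), (γ,p), (γ,q)}
  {δ} × {o, p, q} = {(δ,o), (δ,p), (δ,q)}
  {γ, δ} × {o, p} = {(γ,o), (γ,p), (δ,o), (δ,p)}
  {γ, δ} × {o, q} = {(γ,o), (γ,q), (δ,o), (δ,q)}
  {γ, δ} × {o, p, q} = {(γ,o), (γ,p), (γ,q), (δ,o), (δ,p), (δ,q)}
These 16 distinct sets form the basis B.
Close under arbitrary unions to get τ_{X×Y}; counting gives |τ_{X×Y}| = 36.


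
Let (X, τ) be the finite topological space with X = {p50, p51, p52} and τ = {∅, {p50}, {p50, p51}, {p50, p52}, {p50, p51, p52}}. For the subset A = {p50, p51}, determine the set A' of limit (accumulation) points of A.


A' = {p51, p52}

For each x ∈ X, list the open sets U ∈ τ with x ∈ U, then check whether U ∩ (A ∖ {x}) ≠ ∅ for every such U.
  x = p50: open {p50} ∋ x has {p50} ∩ (A ∖ {p50}) = ∅, so x is NOT a limit point.
  x = p51: opens ∋ x are {p50, p51}, {p50, p51, p52}; each meets A ∖ {p51}, so x IS a limit point.
  x = p52: opens ∋ x are {p50, p52}, {p50, p51, p52}; each meets A ∖ {p52}, so x IS a limit point.
Collecting: A' = {p51, p52}.


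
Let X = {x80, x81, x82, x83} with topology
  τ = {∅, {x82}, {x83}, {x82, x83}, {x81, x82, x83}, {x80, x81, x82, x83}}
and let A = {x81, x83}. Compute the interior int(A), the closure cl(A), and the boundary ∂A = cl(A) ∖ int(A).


int(A) = {x83}, cl(A) = {x80, x81, x83}, ∂A = {x80, x81}.

Closed sets in (X, τ) are complements of opens:
  closed(X, τ) = {∅, {x80}, {x80, x81}, {x80, x81, x82}, {x80, x81, x83}, {x80, x81, x82, x83}}.
int(A) = ⋃ {U ∈ τ : U ⊆ A}. Opens contained in A: ∅, {x83}.
Taking the union of these: int(A) = {x83}.
cl(A) = ⋂ {C closed : A ⊆ C}. Closed sets containing A: {x80, x81, x83}, {x80, x81, x82, x83}.
Intersecting these: cl(A) = {x80, x81, x83}.
∂A = cl(A) ∖ int(A) = {x80, x81, x83} ∖ {x83} = {x80, x81}.


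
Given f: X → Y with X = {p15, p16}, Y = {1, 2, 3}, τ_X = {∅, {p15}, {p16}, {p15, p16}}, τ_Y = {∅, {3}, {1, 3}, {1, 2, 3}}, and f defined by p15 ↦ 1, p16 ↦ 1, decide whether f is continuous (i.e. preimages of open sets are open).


f IS continuous.

Compute f^{-1}(U) for each U ∈ τ_Y:
  U = ∅: f^{-1}(U) = ∅ ∈ τ_X ✓.
  U = {3}: f^{-1}(U) = ∅ ∈ τ_X ✓.
  U = {1, 3}: f^{-1}(U) = {p15, p16} ∈ τ_X ✓.
  U = {1, 2, 3}: f^{-1}(U) = {p15, p16} ∈ τ_X ✓.
Every preimage lies in τ_X, so f IS continuous.


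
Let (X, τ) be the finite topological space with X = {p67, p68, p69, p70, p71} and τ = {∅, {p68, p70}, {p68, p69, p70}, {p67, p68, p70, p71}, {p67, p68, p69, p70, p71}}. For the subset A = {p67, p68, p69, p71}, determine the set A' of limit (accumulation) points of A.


A' = {p67, p69, p70, p71}

For each x ∈ X, list the open sets U ∈ τ with x ∈ U, then check whether U ∩ (A ∖ {x}) ≠ ∅ for every such U.
  x = p67: opens ∋ x are {p67, p68, p70, p71}, {p67, p68, p69, p70, p71}; each meets A ∖ {p67}, so x IS a limit point.
  x = p68: open {p68, p70} ∋ x has {p68, p70} ∩ (A ∖ {p68}) = ∅, so x is NOT a limit point.
  x = p69: opens ∋ x are {p68, p69, p70}, {p67, p68, p69, p70, p71}; each meets A ∖ {p69}, so x IS a limit point.
  x = p70: opens ∋ x are {p68, p70}, {p68, p69, p70}, {p67, p68, p70, p71}, {p67, p68, p69, p70, p71}; each meets A ∖ {p70}, so x IS a limit point.
  x = p71: opens ∋ x are {p67, p68, p70, p71}, {p67, p68, p69, p70, p71}; each meets A ∖ {p71}, so x IS a limit point.
Collecting: A' = {p67, p69, p70, p71}.


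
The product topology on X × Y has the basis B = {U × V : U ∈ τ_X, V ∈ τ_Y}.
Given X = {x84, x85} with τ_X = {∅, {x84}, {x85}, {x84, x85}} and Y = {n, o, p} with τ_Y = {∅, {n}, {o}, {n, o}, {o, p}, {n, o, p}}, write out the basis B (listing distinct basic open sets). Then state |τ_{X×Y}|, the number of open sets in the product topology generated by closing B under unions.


Basis B = {∅ × ∅, {x84} × {n}, {x84} × {o}, {x85} × {n}, {x85} × {o}, {x84} × {n, o}, {x84, x85} × {n}, {x84} × {o, p}, {x84, x85} × {o}, {x85} × {n, o}, {x85} × {o, p}, {x84} × {n, o, p}, {x85} × {n, o, p}, {x84, x85} × {n, o}, {x84, x85} × {o, p}, {x84, x85} × {n, o, p}}; |τ_{X×Y}| = 36.

Enumerate products U × V with U ∈ τ_X, V ∈ τ_Y (deduplicated):
  ∅ × ∅ = {} (∅)
  {x84} × {n} = {(x84,n)}
  {x84} × {o} = {(x84,o)}
  {x85} × {n} = {(x85,n)}
  {x85} × {o} = {(x85,o)}
  {x84} × {n, o} = {(x84,n), (x84,o)}
  {x84, x85} × {n} = {(x84,n), (x85,n)}
  {x84} × {o, p} = {(x84,o), (x84,p)}
  {x84, x85} × {o} = {(x84,o), (x85,o)}
  {x85} × {n, o} = {(x85,n), (x85,o)}
  {x85} × {o, p} = {(x85,o), (x85,p)}
  {x84} × {n, o, p} = {(x84,n), (x84,o), (x84,p)}
  {x85} × {n, o, p} = {(x85,n), (x85,o), (x85,p)}
  {x84, x85} × {n, o} = {(x84,n), (x84,o), (x85,n), (x85,o)}
  {x84, x85} × {o, p} = {(x84,o), (x84,p), (x85,o), (x85,p)}
  {x84, x85} × {n, o, p} = {(x84,n), (x84,o), (x84,p), (x85,n), (x85,o), (x85,p)}
These 16 distinct sets form the basis B.
Close under arbitrary unions to get τ_{X×Y}; counting gives |τ_{X×Y}| = 36.


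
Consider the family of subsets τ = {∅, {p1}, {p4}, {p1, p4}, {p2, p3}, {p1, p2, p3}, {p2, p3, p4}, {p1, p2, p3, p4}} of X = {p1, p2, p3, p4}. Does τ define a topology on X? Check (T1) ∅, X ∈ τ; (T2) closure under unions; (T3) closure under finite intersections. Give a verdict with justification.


τ IS a topology on X.

Axiom (T1): ∅ ∈ τ? Yes; X ∈ τ? Yes.
Axiom (T2/T3): check pairwise unions and intersections of members of τ.
All pairwise intersections and unions checked — each lies in τ. Therefore τ satisfies (T1), (T2), (T3): it IS a topology on X.


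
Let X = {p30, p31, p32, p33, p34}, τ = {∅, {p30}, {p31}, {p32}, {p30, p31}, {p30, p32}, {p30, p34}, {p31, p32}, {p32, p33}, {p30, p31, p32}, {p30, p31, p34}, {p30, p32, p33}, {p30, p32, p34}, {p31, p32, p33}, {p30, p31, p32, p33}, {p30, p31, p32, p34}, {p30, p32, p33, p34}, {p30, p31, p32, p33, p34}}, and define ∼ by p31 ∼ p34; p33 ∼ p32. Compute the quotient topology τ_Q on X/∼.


X/∼ = {[p30], [p31=p34], [p32=p33]}; |τ_Q| = 6.

Equivalence classes: [p30], [p31=p34], [p32=p33].
Quotient map π: X → X/∼ sends p30 ↦ [p30], p31 ↦ [p31=p34], p32 ↦ [p32=p33], p33 ↦ [p32=p33], p34 ↦ [p31=p34].
For each subset V ⊆ X/∼, compute π^{-1}(V) ⊆ X and check whether π^{-1}(V) ∈ τ. V is open in τ_Q iff π^{-1}(V) ∈ τ.
  V = {}: π^{-1}(V) = ∅ ∈ τ ✓.
  V = {[p30]}: π^{-1}(V) = {p30} ∈ τ ✓.
  V = {[p31=p34]}: π^{-1}(V) = {p31, p34} ∉ τ ✗.
  V = {[p30], [p31=p34]}: π^{-1}(V) = {p30, p31, p34} ∈ τ ✓.
  V = {[p32=p33]}: π^{-1}(V) = {p32, p33} ∈ τ ✓.
  V = {[p30], [p32=p33]}: π^{-1}(V) = {p30, p32, p33} ∈ τ ✓.
  V = {[p31=p34], [p32=p33]}: π^{-1}(V) = {p31, p32, p33, p34} ∉ τ ✗.
  V = {[p30], [p31=p34], [p32=p33]}: π^{-1}(V) = {p30, p31, p32, p33, p34} ∈ τ ✓.
Open sets in the quotient: τ_Q = {{}, {[p30]}, {[p30], [p31=p34]}, {[p32=p33]}, {[p30], [p32=p33]}, {[p30], [p31=p34], [p32=p33]}} (6 elements).


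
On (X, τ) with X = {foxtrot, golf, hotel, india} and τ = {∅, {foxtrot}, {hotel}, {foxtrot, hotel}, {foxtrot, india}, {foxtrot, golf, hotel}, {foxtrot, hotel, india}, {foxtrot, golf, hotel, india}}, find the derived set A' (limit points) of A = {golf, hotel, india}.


A' = {golf}

For each x ∈ X, list the open sets U ∈ τ with x ∈ U, then check whether U ∩ (A ∖ {x}) ≠ ∅ for every such U.
  x = foxtrot: open {foxtrot} ∋ x has {foxtrot} ∩ (A ∖ {foxtrot}) = ∅, so x is NOT a limit point.
  x = golf: opens ∋ x are {foxtrot, golf, hotel}, {foxtrot, golf, hotel, india}; each meets A ∖ {golf}, so x IS a limit point.
  x = hotel: open {hotel} ∋ x has {hotel} ∩ (A ∖ {hotel}) = ∅, so x is NOT a limit point.
  x = india: open {foxtrot, india} ∋ x has {foxtrot, india} ∩ (A ∖ {india}) = ∅, so x is NOT a limit point.
Collecting: A' = {golf}.


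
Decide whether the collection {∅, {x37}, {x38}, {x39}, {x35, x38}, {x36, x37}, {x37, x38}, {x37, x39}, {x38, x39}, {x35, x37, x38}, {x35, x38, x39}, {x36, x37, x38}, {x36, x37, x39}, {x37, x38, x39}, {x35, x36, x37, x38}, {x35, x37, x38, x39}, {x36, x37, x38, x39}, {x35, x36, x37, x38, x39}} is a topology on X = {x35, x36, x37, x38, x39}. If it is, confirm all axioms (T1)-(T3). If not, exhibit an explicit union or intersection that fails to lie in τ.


τ IS a topology on X.

Axiom (T1): ∅ ∈ τ? Yes; X ∈ τ? Yes.
Axiom (T2/T3): check pairwise unions and intersections of members of τ.
All pairwise intersections and unions checked — each lies in τ. Therefore τ satisfies (T1), (T2), (T3): it IS a topology on X.


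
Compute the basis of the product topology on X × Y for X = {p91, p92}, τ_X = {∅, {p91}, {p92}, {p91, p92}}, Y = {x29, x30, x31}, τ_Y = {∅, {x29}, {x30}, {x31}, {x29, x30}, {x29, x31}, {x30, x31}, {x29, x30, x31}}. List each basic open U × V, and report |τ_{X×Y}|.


Basis B = {∅ × ∅, {p91} × {x29}, {p91} × {x30}, {p91} × {x31}, {p92} × {x29}, {p92} × {x30}, {p92} × {x31}, {p91} × {x29, x30}, {p91} × {x29, x31}, {p91, p92} × {x29}, {p91} × {x30, x31}, {p91, p92} × {x30}, {p91, p92} × {x31}, {p92} × {x29, x30}, {p92} × {x29, x31}, {p92} × {x30, x31}, {p91} × {x29, x30, x31}, {p92} × {x29, x30, x31}, {p91, p92} × {x29, x30}, {p91, p92} × {x29, x31}, {p91, p92} × {x30, x31}, {p91, p92} × {x29, x30, x31}}; |τ_{X×Y}| = 64.

Enumerate products U × V with U ∈ τ_X, V ∈ τ_Y (deduplicated):
  ∅ × ∅ = {} (∅)
  {p91} × {x29} = {(p91,x29)}
  {p91} × {x30} = {(p91,x30)}
  {p91} × {x31} = {(p91,x31)}
  {p92} × {x29} = {(p92,x29)}
  {p92} × {x30} = {(p92,x30)}
  {p92} × {x31} = {(p92,x31)}
  {p91} × {x29, x30} = {(p91,x29), (p91,x30)}
  {p91} × {x29, x31} = {(p91,x29), (p91,x31)}
  {p91, p92} × {x29} = {(p91,x29), (p92,x29)}
  {p91} × {x30, x31} = {(p91,x30), (p91,x31)}
  {p91, p92} × {x30} = {(p91,x30), (p92,x30)}
  {p91, p92} × {x31} = {(p91,x31), (p92,x31)}
  {p92} × {x29, x30} = {(p92,x29), (p92,x30)}
  {p92} × {x29, x31} = {(p92,x29), (p92,x31)}
  {p92} × {x30, x31} = {(p92,x30), (p92,x31)}
  {p91} × {x29, x30, x31} = {(p91,x29), (p91,x30), (p91,x31)}
  {p92} × {x29, x30, x31} = {(p92,x29), (p92,x30), (p92,x31)}
  {p91, p92} × {x29, x30} = {(p91,x29), (p91,x30), (p92,x29), (p92,x30)}
  {p91, p92} × {x29, x31} = {(p91,x29), (p91,x31), (p92,x29), (p92,x31)}
  {p91, p92} × {x30, x31} = {(p91,x30), (p91,x31), (p92,x30), (p92,x31)}
  {p91, p92} × {x29, x30, x31} = {(p91,x29), (p91,x30), (p91,x31), (p92,x29), (p92,x30), (p92,x31)}
These 22 distinct sets form the basis B.
Close under arbitrary unions to get τ_{X×Y}; counting gives |τ_{X×Y}| = 64.


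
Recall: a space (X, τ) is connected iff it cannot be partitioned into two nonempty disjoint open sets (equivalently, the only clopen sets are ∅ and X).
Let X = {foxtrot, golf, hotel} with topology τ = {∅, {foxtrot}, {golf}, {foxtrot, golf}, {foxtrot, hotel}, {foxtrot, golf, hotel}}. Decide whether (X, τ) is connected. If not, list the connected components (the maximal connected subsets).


(X, τ) is disconnected; components = [{golf}, {foxtrot, hotel}].

Find clopen sets (U ∈ τ with X ∖ U ∈ τ):
  U = ∅, X ∖ U = {foxtrot, golf, hotel} — both open, so U is clopen.
  U = {golf}, X ∖ U = {foxtrot, hotel} — both open, so U is clopen.
  U = {foxtrot, hotel}, X ∖ U = {golf} — both open, so U is clopen.
  U = {foxtrot, golf, hotel}, X ∖ U = ∅ — both open, so U is clopen.
Nontrivial clopen(s) exist: e.g. {golf}. So (X, τ) is disconnected.
Compute connected components by grouping points that agree on all clopens:
  component: {golf}
  component: {foxtrot, hotel}


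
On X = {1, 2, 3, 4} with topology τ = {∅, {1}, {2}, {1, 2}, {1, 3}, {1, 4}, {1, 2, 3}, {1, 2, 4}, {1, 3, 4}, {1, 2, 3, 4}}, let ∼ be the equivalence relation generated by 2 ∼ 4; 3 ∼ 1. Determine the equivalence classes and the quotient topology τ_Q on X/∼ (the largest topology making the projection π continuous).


X/∼ = {[1=3], [2=4]}; |τ_Q| = 3.

Equivalence classes: [1=3], [2=4].
Quotient map π: X → X/∼ sends 1 ↦ [1=3], 2 ↦ [2=4], 3 ↦ [1=3], 4 ↦ [2=4].
For each subset V ⊆ X/∼, compute π^{-1}(V) ⊆ X and check whether π^{-1}(V) ∈ τ. V is open in τ_Q iff π^{-1}(V) ∈ τ.
  V = {}: π^{-1}(V) = ∅ ∈ τ ✓.
  V = {[1=3]}: π^{-1}(V) = {1, 3} ∈ τ ✓.
  V = {[2=4]}: π^{-1}(V) = {2, 4} ∉ τ ✗.
  V = {[1=3], [2=4]}: π^{-1}(V) = {1, 2, 3, 4} ∈ τ ✓.
Open sets in the quotient: τ_Q = {{}, {[1=3]}, {[1=3], [2=4]}} (3 elements).


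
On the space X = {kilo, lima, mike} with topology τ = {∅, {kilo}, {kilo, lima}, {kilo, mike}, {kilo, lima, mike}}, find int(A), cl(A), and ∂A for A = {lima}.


int(A) = ∅, cl(A) = {lima}, ∂A = {lima}.

Closed sets in (X, τ) are complements of opens:
  closed(X, τ) = {∅, {lima}, {mike}, {lima, mike}, {kilo, lima, mike}}.
int(A) = ⋃ {U ∈ τ : U ⊆ A}. Opens contained in A: ∅.
Taking the union of these: int(A) = ∅.
cl(A) = ⋂ {C closed : A ⊆ C}. Closed sets containing A: {lima}, {lima, mike}, {kilo, lima, mike}.
Intersecting these: cl(A) = {lima}.
∂A = cl(A) ∖ int(A) = {lima} ∖ ∅ = {lima}.


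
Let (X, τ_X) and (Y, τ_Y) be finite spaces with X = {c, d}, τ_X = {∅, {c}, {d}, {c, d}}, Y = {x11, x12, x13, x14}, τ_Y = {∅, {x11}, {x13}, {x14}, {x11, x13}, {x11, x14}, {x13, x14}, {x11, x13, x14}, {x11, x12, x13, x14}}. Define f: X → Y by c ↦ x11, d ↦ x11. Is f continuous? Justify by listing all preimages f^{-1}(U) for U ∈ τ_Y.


f IS continuous.

Compute f^{-1}(U) for each U ∈ τ_Y:
  U = ∅: f^{-1}(U) = ∅ ∈ τ_X ✓.
  U = {x11}: f^{-1}(U) = {c, d} ∈ τ_X ✓.
  U = {x13}: f^{-1}(U) = ∅ ∈ τ_X ✓.
  U = {x14}: f^{-1}(U) = ∅ ∈ τ_X ✓.
  U = {x11, x13}: f^{-1}(U) = {c, d} ∈ τ_X ✓.
  U = {x11, x14}: f^{-1}(U) = {c, d} ∈ τ_X ✓.
  U = {x13, x14}: f^{-1}(U) = ∅ ∈ τ_X ✓.
  U = {x11, x13, x14}: f^{-1}(U) = {c, d} ∈ τ_X ✓.
  U = {x11, x12, x13, x14}: f^{-1}(U) = {c, d} ∈ τ_X ✓.
Every preimage lies in τ_X, so f IS continuous.


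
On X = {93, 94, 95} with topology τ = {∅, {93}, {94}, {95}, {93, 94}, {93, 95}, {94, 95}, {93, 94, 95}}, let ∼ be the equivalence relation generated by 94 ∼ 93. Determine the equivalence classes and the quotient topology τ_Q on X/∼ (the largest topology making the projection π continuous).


X/∼ = {[93=94], [95]}; |τ_Q| = 4.

Equivalence classes: [93=94], [95].
Quotient map π: X → X/∼ sends 93 ↦ [93=94], 94 ↦ [93=94], 95 ↦ [95].
For each subset V ⊆ X/∼, compute π^{-1}(V) ⊆ X and check whether π^{-1}(V) ∈ τ. V is open in τ_Q iff π^{-1}(V) ∈ τ.
  V = {}: π^{-1}(V) = ∅ ∈ τ ✓.
  V = {[93=94]}: π^{-1}(V) = {93, 94} ∈ τ ✓.
  V = {[95]}: π^{-1}(V) = {95} ∈ τ ✓.
  V = {[93=94], [95]}: π^{-1}(V) = {93, 94, 95} ∈ τ ✓.
Open sets in the quotient: τ_Q = {{}, {[93=94]}, {[95]}, {[93=94], [95]}} (4 elements).


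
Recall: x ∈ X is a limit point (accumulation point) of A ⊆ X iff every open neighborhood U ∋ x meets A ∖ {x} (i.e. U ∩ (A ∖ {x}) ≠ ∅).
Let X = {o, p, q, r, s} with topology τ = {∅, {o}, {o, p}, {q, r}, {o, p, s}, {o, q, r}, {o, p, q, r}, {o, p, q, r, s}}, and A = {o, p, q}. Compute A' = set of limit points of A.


A' = {p, r, s}

For each x ∈ X, list the open sets U ∈ τ with x ∈ U, then check whether U ∩ (A ∖ {x}) ≠ ∅ for every such U.
  x = o: open {o} ∋ x has {o} ∩ (A ∖ {o}) = ∅, so x is NOT a limit point.
  x = p: opens ∋ x are {o, p}, {o, p, s}, {o, p, q, r}, {o, p, q, r, s}; each meets A ∖ {p}, so x IS a limit point.
  x = q: open {q, r} ∋ x has {q, r} ∩ (A ∖ {q}) = ∅, so x is NOT a limit point.
  x = r: opens ∋ x are {q, r}, {o, q, r}, {o, p, q, r}, {o, p, q, r, s}; each meets A ∖ {r}, so x IS a limit point.
  x = s: opens ∋ x are {o, p, s}, {o, p, q, r, s}; each meets A ∖ {s}, so x IS a limit point.
Collecting: A' = {p, r, s}.


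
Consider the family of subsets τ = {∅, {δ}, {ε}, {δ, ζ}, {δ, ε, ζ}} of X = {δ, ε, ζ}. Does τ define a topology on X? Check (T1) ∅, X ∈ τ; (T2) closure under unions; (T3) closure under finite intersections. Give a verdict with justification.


τ is NOT a topology on X.

Axiom (T1): ∅ ∈ τ? Yes; X ∈ τ? Yes.
Axiom (T2/T3): check pairwise unions and intersections of members of τ.
Counterexample for (T2): {δ} ∪ {ε} = {δ, ε} ∉ τ. Therefore τ is NOT a topology.


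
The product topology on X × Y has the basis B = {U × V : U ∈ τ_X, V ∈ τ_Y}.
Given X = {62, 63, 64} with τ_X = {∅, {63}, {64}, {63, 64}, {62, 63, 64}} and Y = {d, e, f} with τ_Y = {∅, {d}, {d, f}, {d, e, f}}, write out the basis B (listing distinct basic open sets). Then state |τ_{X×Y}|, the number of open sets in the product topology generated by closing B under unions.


Basis B = {∅ × ∅, {63} × {d}, {64} × {d}, {63} × {d, f}, {63, 64} × {d}, {64} × {d, f}, {62, 63, 64} × {d}, {63} × {d, e, f}, {64} × {d, e, f}, {63, 64} × {d, f}, {62, 63, 64} × {d, f}, {63, 64} × {d, e, f}, {62, 63, 64} × {d, e, f}}; |τ_{X×Y}| = 30.

Enumerate products U × V with U ∈ τ_X, V ∈ τ_Y (deduplicated):
  ∅ × ∅ = {} (∅)
  {63} × {d} = {(63,d)}
  {64} × {d} = {(64,d)}
  {63} × {d, f} = {(63,d), (63,f)}
  {63, 64} × {d} = {(63,d), (64,d)}
  {64} × {d, f} = {(64,d), (64,f)}
  {62, 63, 64} × {d} = {(62,d), (63,d), (64,d)}
  {63} × {d, e, f} = {(63,d), (63,e), (63,f)}
  {64} × {d, e, f} = {(64,d), (64,e), (64,f)}
  {63, 64} × {d, f} = {(63,d), (63,f), (64,d), (64,f)}
  {62, 63, 64} × {d, f} = {(62,d), (62,f), (63,d), (63,f), (64,d), (64,f)}
  {63, 64} × {d, e, f} = {(63,d), (63,e), (63,f), (64,d), (64,e), (64,f)}
  {62, 63, 64} × {d, e, f} = {(62,d), (62,e), (62,f), (63,d), (63,e), (63,f), (64,d), (64,e), (64,f)}
These 13 distinct sets form the basis B.
Close under arbitrary unions to get τ_{X×Y}; counting gives |τ_{X×Y}| = 30.


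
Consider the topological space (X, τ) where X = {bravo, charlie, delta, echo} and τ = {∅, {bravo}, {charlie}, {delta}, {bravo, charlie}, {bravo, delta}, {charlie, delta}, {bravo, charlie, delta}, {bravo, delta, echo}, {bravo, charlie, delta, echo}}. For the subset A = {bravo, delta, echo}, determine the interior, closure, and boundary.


int(A) = {bravo, delta, echo}, cl(A) = {bravo, delta, echo}, ∂A = ∅.

Closed sets in (X, τ) are complements of opens:
  closed(X, τ) = {∅, {charlie}, {echo}, {bravo, echo}, {charlie, echo}, {delta, echo}, {bravo, charlie, echo}, {bravo, delta, echo}, {charlie, delta, echo}, {bravo, charlie, delta, echo}}.
int(A) = ⋃ {U ∈ τ : U ⊆ A}. Opens contained in A: ∅, {bravo}, {delta}, {bravo, delta}, {bravo, delta, echo}.
Taking the union of these: int(A) = {bravo, delta, echo}.
cl(A) = ⋂ {C closed : A ⊆ C}. Closed sets containing A: {bravo, delta, echo}, {bravo, charlie, delta, echo}.
Intersecting these: cl(A) = {bravo, delta, echo}.
∂A = cl(A) ∖ int(A) = {bravo, delta, echo} ∖ {bravo, delta, echo} = ∅.


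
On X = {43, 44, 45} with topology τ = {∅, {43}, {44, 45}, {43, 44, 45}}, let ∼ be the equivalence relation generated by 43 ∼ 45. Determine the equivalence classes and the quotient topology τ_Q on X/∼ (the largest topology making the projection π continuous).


X/∼ = {[43=45], [44]}; |τ_Q| = 2.

Equivalence classes: [43=45], [44].
Quotient map π: X → X/∼ sends 43 ↦ [43=45], 44 ↦ [44], 45 ↦ [43=45].
For each subset V ⊆ X/∼, compute π^{-1}(V) ⊆ X and check whether π^{-1}(V) ∈ τ. V is open in τ_Q iff π^{-1}(V) ∈ τ.
  V = {}: π^{-1}(V) = ∅ ∈ τ ✓.
  V = {[43=45]}: π^{-1}(V) = {43, 45} ∉ τ ✗.
  V = {[44]}: π^{-1}(V) = {44} ∉ τ ✗.
  V = {[43=45], [44]}: π^{-1}(V) = {43, 44, 45} ∈ τ ✓.
Open sets in the quotient: τ_Q = {{}, {[43=45], [44]}} (2 elements).


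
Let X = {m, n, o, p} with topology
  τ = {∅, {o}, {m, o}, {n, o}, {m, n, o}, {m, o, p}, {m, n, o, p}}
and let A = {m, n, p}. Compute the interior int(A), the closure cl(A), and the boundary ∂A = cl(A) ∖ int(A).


int(A) = ∅, cl(A) = {m, n, p}, ∂A = {m, n, p}.

Closed sets in (X, τ) are complements of opens:
  closed(X, τ) = {∅, {n}, {p}, {m, p}, {n, p}, {m, n, p}, {m, n, o, p}}.
int(A) = ⋃ {U ∈ τ : U ⊆ A}. Opens contained in A: ∅.
Taking the union of these: int(A) = ∅.
cl(A) = ⋂ {C closed : A ⊆ C}. Closed sets containing A: {m, n, p}, {m, n, o, p}.
Intersecting these: cl(A) = {m, n, p}.
∂A = cl(A) ∖ int(A) = {m, n, p} ∖ ∅ = {m, n, p}.


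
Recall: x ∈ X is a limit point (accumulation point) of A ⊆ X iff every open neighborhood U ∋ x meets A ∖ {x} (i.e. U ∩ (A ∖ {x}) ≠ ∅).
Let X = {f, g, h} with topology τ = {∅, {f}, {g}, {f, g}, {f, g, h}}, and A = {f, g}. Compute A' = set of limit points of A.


A' = {h}

For each x ∈ X, list the open sets U ∈ τ with x ∈ U, then check whether U ∩ (A ∖ {x}) ≠ ∅ for every such U.
  x = f: open {f} ∋ x has {f} ∩ (A ∖ {f}) = ∅, so x is NOT a limit point.
  x = g: open {g} ∋ x has {g} ∩ (A ∖ {g}) = ∅, so x is NOT a limit point.
  x = h: opens ∋ x are {f, g, h}; each meets A ∖ {h}, so x IS a limit point.
Collecting: A' = {h}.


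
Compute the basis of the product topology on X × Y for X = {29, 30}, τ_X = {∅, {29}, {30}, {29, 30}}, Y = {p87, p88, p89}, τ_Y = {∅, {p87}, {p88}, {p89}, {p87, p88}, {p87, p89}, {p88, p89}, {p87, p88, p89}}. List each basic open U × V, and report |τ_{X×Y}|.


Basis B = {∅ × ∅, {29} × {p87}, {29} × {p88}, {29} × {p89}, {30} × {p87}, {30} × {p88}, {30} × {p89}, {29} × {p87, p88}, {29} × {p87, p89}, {29, 30} × {p87}, {29} × {p88, p89}, {29, 30} × {p88}, {29, 30} × {p89}, {30} × {p87, p88}, {30} × {p87, p89}, {30} × {p88, p89}, {29} × {p87, p88, p89}, {30} × {p87, p88, p89}, {29, 30} × {p87, p88}, {29, 30} × {p87, p89}, {29, 30} × {p88, p89}, {29, 30} × {p87, p88, p89}}; |τ_{X×Y}| = 64.

Enumerate products U × V with U ∈ τ_X, V ∈ τ_Y (deduplicated):
  ∅ × ∅ = {} (∅)
  {29} × {p87} = {(29,p87)}
  {29} × {p88} = {(29,p88)}
  {29} × {p89} = {(29,p89)}
  {30} × {p87} = {(30,p87)}
  {30} × {p88} = {(30,p88)}
  {30} × {p89} = {(30,p89)}
  {29} × {p87, p88} = {(29,p87), (29,p88)}
  {29} × {p87, p89} = {(29,p87), (29,p89)}
  {29, 30} × {p87} = {(29,p87), (30,p87)}
  {29} × {p88, p89} = {(29,p88), (29,p89)}
  {29, 30} × {p88} = {(29,p88), (30,p88)}
  {29, 30} × {p89} = {(29,p89), (30,p89)}
  {30} × {p87, p88} = {(30,p87), (30,p88)}
  {30} × {p87, p89} = {(30,p87), (30,p89)}
  {30} × {p88, p89} = {(30,p88), (30,p89)}
  {29} × {p87, p88, p89} = {(29,p87), (29,p88), (29,p89)}
  {30} × {p87, p88, p89} = {(30,p87), (30,p88), (30,p89)}
  {29, 30} × {p87, p88} = {(29,p87), (29,p88), (30,p87), (30,p88)}
  {29, 30} × {p87, p89} = {(29,p87), (29,p89), (30,p87), (30,p89)}
  {29, 30} × {p88, p89} = {(29,p88), (29,p89), (30,p88), (30,p89)}
  {29, 30} × {p87, p88, p89} = {(29,p87), (29,p88), (29,p89), (30,p87), (30,p88), (30,p89)}
These 22 distinct sets form the basis B.
Close under arbitrary unions to get τ_{X×Y}; counting gives |τ_{X×Y}| = 64.


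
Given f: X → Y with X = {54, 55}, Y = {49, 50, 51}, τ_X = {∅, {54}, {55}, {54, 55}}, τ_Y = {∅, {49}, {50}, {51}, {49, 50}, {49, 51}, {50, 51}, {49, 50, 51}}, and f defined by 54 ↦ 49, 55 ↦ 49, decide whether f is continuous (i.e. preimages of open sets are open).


f IS continuous.

Compute f^{-1}(U) for each U ∈ τ_Y:
  U = ∅: f^{-1}(U) = ∅ ∈ τ_X ✓.
  U = {49}: f^{-1}(U) = {54, 55} ∈ τ_X ✓.
  U = {50}: f^{-1}(U) = ∅ ∈ τ_X ✓.
  U = {51}: f^{-1}(U) = ∅ ∈ τ_X ✓.
  U = {49, 50}: f^{-1}(U) = {54, 55} ∈ τ_X ✓.
  U = {49, 51}: f^{-1}(U) = {54, 55} ∈ τ_X ✓.
  U = {50, 51}: f^{-1}(U) = ∅ ∈ τ_X ✓.
  U = {49, 50, 51}: f^{-1}(U) = {54, 55} ∈ τ_X ✓.
Every preimage lies in τ_X, so f IS continuous.


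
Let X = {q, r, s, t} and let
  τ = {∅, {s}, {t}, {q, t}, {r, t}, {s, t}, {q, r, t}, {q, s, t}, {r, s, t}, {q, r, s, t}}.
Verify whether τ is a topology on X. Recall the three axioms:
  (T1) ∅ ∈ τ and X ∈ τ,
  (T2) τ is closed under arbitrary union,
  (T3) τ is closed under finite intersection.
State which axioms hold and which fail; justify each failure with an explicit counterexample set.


τ IS a topology on X.

Axiom (T1): ∅ ∈ τ? Yes; X ∈ τ? Yes.
Axiom (T2/T3): check pairwise unions and intersections of members of τ.
All pairwise intersections and unions checked — each lies in τ. Therefore τ satisfies (T1), (T2), (T3): it IS a topology on X.


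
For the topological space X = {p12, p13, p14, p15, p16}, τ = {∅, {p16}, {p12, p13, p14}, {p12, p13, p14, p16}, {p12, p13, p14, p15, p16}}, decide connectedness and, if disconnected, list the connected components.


(X, τ) is connected.

Find clopen sets (U ∈ τ with X ∖ U ∈ τ):
  U = ∅, X ∖ U = {p12, p13, p14, p15, p16} — both open, so U is clopen.
  U = {p12, p13, p14, p15, p16}, X ∖ U = ∅ — both open, so U is clopen.
Only trivial clopens (∅ and X) exist, so (X, τ) is connected.
Compute connected components by grouping points that agree on all clopens:
  component: {p12, p13, p14, p15, p16}


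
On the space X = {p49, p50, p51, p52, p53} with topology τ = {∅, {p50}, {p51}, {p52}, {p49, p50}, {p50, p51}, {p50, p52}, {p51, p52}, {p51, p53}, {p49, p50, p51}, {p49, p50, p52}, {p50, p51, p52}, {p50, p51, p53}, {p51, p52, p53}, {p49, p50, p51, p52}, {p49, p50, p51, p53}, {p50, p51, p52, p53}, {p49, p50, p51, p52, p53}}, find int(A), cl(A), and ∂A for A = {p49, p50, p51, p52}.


int(A) = {p49, p50, p51, p52}, cl(A) = {p49, p50, p51, p52, p53}, ∂A = {p53}.

Closed sets in (X, τ) are complements of opens:
  closed(X, τ) = {∅, {p49}, {p52}, {p53}, {p49, p50}, {p49, p52}, {p49, p53}, {p51, p53}, {p52, p53}, {p49, p50, p52}, {p49, p50, p53}, {p49, p51, p53}, {p49, p52, p53}, {p51, p52, p53}, {p49, p50, p51, p53}, {p49, p50, p52, p53}, {p49, p51, p52, p53}, {p49, p50, p51, p52, p53}}.
int(A) = ⋃ {U ∈ τ : U ⊆ A}. Opens contained in A: ∅, {p50}, {p51}, {p52}, {p49, p50}, {p50, p51}, {p50, p52}, {p51, p52}, {p49, p50, p51}, {p49, p50, p52}, {p50, p51, p52}, {p49, p50, p51, p52}.
Taking the union of these: int(A) = {p49, p50, p51, p52}.
cl(A) = ⋂ {C closed : A ⊆ C}. Closed sets containing A: {p49, p50, p51, p52, p53}.
Intersecting these: cl(A) = {p49, p50, p51, p52, p53}.
∂A = cl(A) ∖ int(A) = {p49, p50, p51, p52, p53} ∖ {p49, p50, p51, p52} = {p53}.


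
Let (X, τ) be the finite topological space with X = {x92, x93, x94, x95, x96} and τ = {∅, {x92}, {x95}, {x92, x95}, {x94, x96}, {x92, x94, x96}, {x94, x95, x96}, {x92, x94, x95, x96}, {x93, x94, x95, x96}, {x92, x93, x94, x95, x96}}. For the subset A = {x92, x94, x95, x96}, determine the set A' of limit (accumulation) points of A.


A' = {x93, x94, x96}

For each x ∈ X, list the open sets U ∈ τ with x ∈ U, then check whether U ∩ (A ∖ {x}) ≠ ∅ for every such U.
  x = x92: open {x92} ∋ x has {x92} ∩ (A ∖ {x92}) = ∅, so x is NOT a limit point.
  x = x93: opens ∋ x are {x93, x94, x95, x96}, {x92, x93, x94, x95, x96}; each meets A ∖ {x93}, so x IS a limit point.
  x = x94: opens ∋ x are {x94, x96}, {x92, x94, x96}, {x94, x95, x96}, {x92, x94, x95, x96}, {x93, x94, x95, x96}, {x92, x93, x94, x95, x96}; each meets A ∖ {x94}, so x IS a limit point.
  x = x95: open {x95} ∋ x has {x95} ∩ (A ∖ {x95}) = ∅, so x is NOT a limit point.
  x = x96: opens ∋ x are {x94, x96}, {x92, x94, x96}, {x94, x95, x96}, {x92, x94, x95, x96}, {x93, x94, x95, x96}, {x92, x93, x94, x95, x96}; each meets A ∖ {x96}, so x IS a limit point.
Collecting: A' = {x93, x94, x96}.


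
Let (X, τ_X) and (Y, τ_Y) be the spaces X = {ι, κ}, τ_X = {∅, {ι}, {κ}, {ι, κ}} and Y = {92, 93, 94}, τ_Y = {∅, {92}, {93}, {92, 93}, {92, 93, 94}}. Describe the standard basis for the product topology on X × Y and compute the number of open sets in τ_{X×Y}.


Basis B = {∅ × ∅, {ι} × {92}, {ι} × {93}, {κ} × {92}, {κ} × {93}, {ι} × {92, 93}, {ι, κ} × {92}, {ι, κ} × {93}, {κ} × {92, 93}, {ι} × {92, 93, 94}, {κ} × {92, 93, 94}, {ι, κ} × {92, 93}, {ι, κ} × {92, 93, 94}}; |τ_{X×Y}| = 25.

Enumerate products U × V with U ∈ τ_X, V ∈ τ_Y (deduplicated):
  ∅ × ∅ = {} (∅)
  {ι} × {92} = {(ι,92)}
  {ι} × {93} = {(ι,93)}
  {κ} × {92} = {(κ,92)}
  {κ} × {93} = {(κ,93)}
  {ι} × {92, 93} = {(ι,92), (ι,93)}
  {ι, κ} × {92} = {(ι,92), (κ,92)}
  {ι, κ} × {93} = {(ι,93), (κ,93)}
  {κ} × {92, 93} = {(κ,92), (κ,93)}
  {ι} × {92, 93, 94} = {(ι,92), (ι,93), (ι,94)}
  {κ} × {92, 93, 94} = {(κ,92), (κ,93), (κ,94)}
  {ι, κ} × {92, 93} = {(ι,92), (ι,93), (κ,92), (κ,93)}
  {ι, κ} × {92, 93, 94} = {(ι,92), (ι,93), (ι,94), (κ,92), (κ,93), (κ,94)}
These 13 distinct sets form the basis B.
Close under arbitrary unions to get τ_{X×Y}; counting gives |τ_{X×Y}| = 25.


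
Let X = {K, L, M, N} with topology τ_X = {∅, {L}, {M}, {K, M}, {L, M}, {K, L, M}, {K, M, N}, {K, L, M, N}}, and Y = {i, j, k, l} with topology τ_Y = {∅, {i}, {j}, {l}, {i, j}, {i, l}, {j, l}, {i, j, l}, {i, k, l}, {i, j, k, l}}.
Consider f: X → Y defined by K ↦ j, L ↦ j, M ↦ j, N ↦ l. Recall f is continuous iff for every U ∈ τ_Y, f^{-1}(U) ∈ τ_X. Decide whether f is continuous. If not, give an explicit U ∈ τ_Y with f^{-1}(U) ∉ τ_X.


f is NOT continuous.

Compute f^{-1}(U) for each U ∈ τ_Y:
  U = ∅: f^{-1}(U) = ∅ ∈ τ_X ✓.
  U = {i}: f^{-1}(U) = ∅ ∈ τ_X ✓.
  U = {j}: f^{-1}(U) = {K, L, M} ∈ τ_X ✓.
  U = {l}: f^{-1}(U) = {N} ∉ τ_X ✗.
  U = {i, j}: f^{-1}(U) = {K, L, M} ∈ τ_X ✓.
  U = {i, l}: f^{-1}(U) = {N} ∉ τ_X ✗.
  U = {j, l}: f^{-1}(U) = {K, L, M, N} ∈ τ_X ✓.
  U = {i, j, l}: f^{-1}(U) = {K, L, M, N} ∈ τ_X ✓.
  U = {i, k, l}: f^{-1}(U) = {N} ∉ τ_X ✗.
  U = {i, j, k, l}: f^{-1}(U) = {K, L, M, N} ∈ τ_X ✓.
Found U = {l} with f^{-1}(U) = {N} not in τ_X. Therefore f is NOT continuous.


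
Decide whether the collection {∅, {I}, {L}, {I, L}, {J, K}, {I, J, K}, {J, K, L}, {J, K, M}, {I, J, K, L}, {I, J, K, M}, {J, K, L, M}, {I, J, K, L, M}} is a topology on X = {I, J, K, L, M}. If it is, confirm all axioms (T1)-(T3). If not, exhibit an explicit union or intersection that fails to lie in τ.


τ IS a topology on X.

Axiom (T1): ∅ ∈ τ? Yes; X ∈ τ? Yes.
Axiom (T2/T3): check pairwise unions and intersections of members of τ.
All pairwise intersections and unions checked — each lies in τ. Therefore τ satisfies (T1), (T2), (T3): it IS a topology on X.
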